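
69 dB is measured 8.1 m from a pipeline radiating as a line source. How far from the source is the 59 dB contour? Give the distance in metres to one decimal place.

The 10.0 dB drop corresponds to a distance ratio of 10^(10.0/10) for a line source.
r₂ = 8.1·10^((69−59)/10) = 8.1·10^(10.0/10) = 81.00 m.

81.0 m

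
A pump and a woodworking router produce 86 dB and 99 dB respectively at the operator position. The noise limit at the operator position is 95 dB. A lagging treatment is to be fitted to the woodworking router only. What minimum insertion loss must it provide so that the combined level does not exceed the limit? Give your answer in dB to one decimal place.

Everything except the woodworking router sums to 10^(86/10) = 3.981e+08 in linear terms, 86.00 dB.
The limit corresponds to 10^(95/10) = 3.162e+09; subtracting the fixed part leaves 2.764e+09 for the woodworking router, i.e. 94.42 dB.
So the woodworking router must be reduced from 99 to 94.42 dB: IL = 4.58 dB.

4.6 dB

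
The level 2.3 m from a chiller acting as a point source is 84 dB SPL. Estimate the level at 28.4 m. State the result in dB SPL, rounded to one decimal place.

Spherical spreading from a point source gives a 20·log₁₀(r₂/r₁) drop.
L₂ = 84 − 20·log₁₀(28.4/2.3) = 84 − 21.832 = 62.17 dB SPL.

62.2 dB SPL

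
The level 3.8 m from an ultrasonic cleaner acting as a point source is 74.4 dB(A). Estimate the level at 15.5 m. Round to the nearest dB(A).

62 dB(A)

Point-source attenuation: ΔL = 20·log₁₀(r₂/r₁) = 20·log₁₀(15.5/3.8) = 12.211 dB.
L₂ = 74.4 − 20·log₁₀(15.5/3.8) = 74.4 − 12.211 = 62.19 dB(A).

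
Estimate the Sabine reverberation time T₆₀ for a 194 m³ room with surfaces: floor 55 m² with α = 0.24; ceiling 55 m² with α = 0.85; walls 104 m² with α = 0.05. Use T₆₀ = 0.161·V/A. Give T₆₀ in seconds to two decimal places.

0.48 s

Summing Sᵢαᵢ: 55·0.24 + 55·0.85 + 104·0.05 = 65.15 m².
T₆₀ = 0.161·V/A = 0.161·194/65.15 = 0.479 s.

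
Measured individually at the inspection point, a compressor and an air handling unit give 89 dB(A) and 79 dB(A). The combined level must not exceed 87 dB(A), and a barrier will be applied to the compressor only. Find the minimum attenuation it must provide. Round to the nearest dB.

3 dB

Everything except the compressor sums to 10^(79/10) = 7.943e+07 in linear terms, 79.00 dB(A).
To meet 87 dB(A) overall, the treated compressor may contribute at most 10^(87/10) − 7.943e+07 = 4.218e+08, i.e. 86.25 dB(A).
So the compressor must be reduced from 89 to 86.25 dB(A): IL = 2.75 dB.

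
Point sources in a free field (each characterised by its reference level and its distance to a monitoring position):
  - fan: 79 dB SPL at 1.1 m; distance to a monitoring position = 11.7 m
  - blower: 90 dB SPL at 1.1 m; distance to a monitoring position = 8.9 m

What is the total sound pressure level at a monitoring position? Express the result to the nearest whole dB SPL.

72 dB SPL

First find each source's level at the receiver (point-source: −20·log₁₀(r/r_ref)), then combine on an intensity basis.
fan: 79 − 20·log₁₀(11.7/1.1) = 79 − 20.54 = 58.46 dB SPL.
blower: 90 − 20·log₁₀(8.9/1.1) = 90 − 18.16 = 71.84 dB SPL.
Σ 10^(L/10) = 1.598e+07 → L_total = 10·log₁₀(1.598e+07) = 72.04 dB SPL.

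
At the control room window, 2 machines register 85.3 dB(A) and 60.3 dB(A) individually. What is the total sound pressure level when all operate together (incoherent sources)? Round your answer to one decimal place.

Incoherent sources combine by intensity addition: L_total = 10·log₁₀(Σ 10^(L_i/10)).
Σ 10^(L/10) = 10^(85.3/10) + 10^(60.3/10) = 3.399e+08.
L_total = 10·log₁₀(3.399e+08) = 85.31 dB(A).

85.3 dB(A)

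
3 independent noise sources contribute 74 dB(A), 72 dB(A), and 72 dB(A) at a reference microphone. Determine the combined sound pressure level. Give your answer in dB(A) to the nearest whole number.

78 dB(A)

Incoherent sources combine by intensity addition: L_total = 10·log₁₀(Σ 10^(L_i/10)).
Σ 10^(L/10) = 10^(74/10) + 10^(72/10) + 10^(72/10) = 5.682e+07.
L_total = 10·log₁₀(5.682e+07) = 77.54 dB(A).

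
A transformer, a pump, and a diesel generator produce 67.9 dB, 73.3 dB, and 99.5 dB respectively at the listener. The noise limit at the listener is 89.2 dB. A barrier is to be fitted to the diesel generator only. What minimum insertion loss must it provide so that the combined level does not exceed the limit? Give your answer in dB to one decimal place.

Fixed contribution from the other sources: Σ 10^(L/10) = 10^(67.9/10) + 10^(73.3/10) = 2.755e+07 (74.40 dB).
To meet 89.2 dB overall, the treated diesel generator may contribute at most 10^(89.2/10) − 2.755e+07 = 8.042e+08, i.e. 89.05 dB.
Required insertion loss = 99.5 − 89.05 = 10.45 dB.

10.4 dB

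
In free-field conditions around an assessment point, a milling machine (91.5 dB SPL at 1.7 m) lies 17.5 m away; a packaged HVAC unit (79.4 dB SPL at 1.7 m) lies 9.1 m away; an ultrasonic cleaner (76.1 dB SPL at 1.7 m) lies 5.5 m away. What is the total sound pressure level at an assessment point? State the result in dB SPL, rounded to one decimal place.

First find each source's level at the receiver (point-source: −20·log₁₀(r/r_ref)), then combine on an intensity basis.
milling machine: 91.5 − 20·log₁₀(17.5/1.7) = 91.5 − 20.25 = 71.25 dB SPL.
packaged HVAC unit: 79.4 − 20·log₁₀(9.1/1.7) = 79.4 − 14.57 = 64.83 dB SPL.
ultrasonic cleaner: 76.1 − 20·log₁₀(5.5/1.7) = 76.1 − 10.20 = 65.90 dB SPL.
Σ 10^(L/10) = 2.026e+07 → L_total = 10·log₁₀(2.026e+07) = 73.07 dB SPL.

73.1 dB SPL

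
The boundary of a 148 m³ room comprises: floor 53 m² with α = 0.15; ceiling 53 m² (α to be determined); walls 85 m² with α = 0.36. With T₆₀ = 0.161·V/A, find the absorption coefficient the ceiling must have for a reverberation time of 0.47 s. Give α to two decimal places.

0.23

A = 0.161·V/T₆₀ = 0.161·148/0.47 = 50.70 m² sabins.
Absorption from the other surfaces = 53·0.15 + 85·0.36 = 38.55 m², so the ceiling must supply 12.15 m² over 53 m².
α = 12.15/53 = 0.229.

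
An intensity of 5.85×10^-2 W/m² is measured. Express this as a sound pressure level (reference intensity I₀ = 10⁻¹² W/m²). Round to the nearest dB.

108 dB

L = 10·log₁₀(I/I₀) = 10·log₁₀(5.85×10^-2/10⁻¹²) = 10·log₁₀(5.85×10^10).
L = 10·(0.7672 + 10) = 107.67 dB.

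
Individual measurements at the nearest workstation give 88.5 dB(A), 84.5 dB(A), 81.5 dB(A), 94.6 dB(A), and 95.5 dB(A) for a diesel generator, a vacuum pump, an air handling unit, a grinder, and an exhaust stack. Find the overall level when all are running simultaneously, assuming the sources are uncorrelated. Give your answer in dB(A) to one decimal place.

98.8 dB(A)

For uncorrelated sources the intensities add, so convert each level to linear form, sum, and take 10·log₁₀ of the total.
Σ 10^(L/10) = 10^(88.5/10) + 10^(84.5/10) + 10^(81.5/10) + 10^(94.6/10) + 10^(95.5/10) = 7.563e+09.
L_total = 10·log₁₀(7.563e+09) = 98.79 dB(A).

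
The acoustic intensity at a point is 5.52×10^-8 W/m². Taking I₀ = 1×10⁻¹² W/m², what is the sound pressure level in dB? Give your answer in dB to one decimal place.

L = 10·log₁₀(I/I₀) = 10·log₁₀(5.52×10^-8/10⁻¹²) = 10·log₁₀(5.52×10^4).
L = 10·(0.7419 + 4) = 47.42 dB.

47.4 dB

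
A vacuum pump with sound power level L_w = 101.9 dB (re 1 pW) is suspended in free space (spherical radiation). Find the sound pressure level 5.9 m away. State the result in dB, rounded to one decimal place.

Free-field spherical radiation: L_p = L_w − 10·log₁₀(4π·r²), r = 5.9 m.
4π·r² = 437.4 m², 10·log₁₀ of that is 26.409 dB.
L_p = 101.9 − 26.409 = 75.49 dB.

75.5 dB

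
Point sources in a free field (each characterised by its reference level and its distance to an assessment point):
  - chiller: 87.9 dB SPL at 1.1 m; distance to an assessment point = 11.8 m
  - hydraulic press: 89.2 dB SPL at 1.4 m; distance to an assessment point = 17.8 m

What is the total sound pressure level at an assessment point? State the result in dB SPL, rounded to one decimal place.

70.2 dB SPL

First find each source's level at the receiver (point-source: −20·log₁₀(r/r_ref)), then combine on an intensity basis.
chiller: 87.9 − 20·log₁₀(11.8/1.1) = 87.9 − 20.61 = 67.29 dB SPL.
hydraulic press: 89.2 − 20·log₁₀(17.8/1.4) = 89.2 − 22.09 = 67.11 dB SPL.
Σ 10^(L/10) = 1.050e+07 → L_total = 10·log₁₀(1.050e+07) = 70.21 dB SPL.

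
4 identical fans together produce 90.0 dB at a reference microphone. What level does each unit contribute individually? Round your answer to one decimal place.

84.0 dB

For N identical incoherent sources L_total = L₁ + 10·log₁₀ N, so L₁ = 90.0 − 10·log₁₀(4) = 90.0 − 6.021.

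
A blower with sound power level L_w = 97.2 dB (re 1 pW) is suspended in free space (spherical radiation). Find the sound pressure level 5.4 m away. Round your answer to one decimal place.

Free-field spherical radiation: L_p = L_w − 10·log₁₀(4π·r²), r = 5.4 m.
4π·r² = 366.4 m², 10·log₁₀ of that is 25.640 dB.
L_p = 97.2 − 25.640 = 71.56 dB.

71.6 dB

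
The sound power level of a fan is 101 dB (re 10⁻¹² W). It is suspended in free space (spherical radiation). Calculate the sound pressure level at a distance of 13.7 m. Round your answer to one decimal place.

The power spreads over a sphere of area 4π·r², so L_p = L_w − 10·log₁₀(4π·r²).
4π·r² = 2359 m², 10·log₁₀ of that is 33.727 dB.
L_p = 101 − 33.727 = 67.27 dB.

67.3 dB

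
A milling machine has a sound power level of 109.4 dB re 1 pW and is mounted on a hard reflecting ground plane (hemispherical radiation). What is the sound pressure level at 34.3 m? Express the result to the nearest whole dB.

71 dB

Free-field hemispherical radiation: L_p = L_w − 10·log₁₀(2π·r²), r = 34.3 m.
2π·r² = 7392 m², 10·log₁₀ of that is 38.688 dB.
L_p = 109.4 − 38.688 = 70.71 dB.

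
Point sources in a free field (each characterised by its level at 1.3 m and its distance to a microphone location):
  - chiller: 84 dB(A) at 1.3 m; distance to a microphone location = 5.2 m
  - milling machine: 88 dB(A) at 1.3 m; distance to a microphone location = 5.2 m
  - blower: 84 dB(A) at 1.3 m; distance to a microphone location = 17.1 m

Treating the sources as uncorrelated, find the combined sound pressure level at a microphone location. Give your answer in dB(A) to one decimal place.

First find each source's level at the receiver (point-source: −20·log₁₀(r/r_ref)), then combine on an intensity basis.
chiller: 84 − 20·log₁₀(5.2/1.3) = 84 − 12.04 = 71.96 dB(A).
milling machine: 88 − 20·log₁₀(5.2/1.3) = 88 − 12.04 = 75.96 dB(A).
blower: 84 − 20·log₁₀(17.1/1.3) = 84 − 22.38 = 61.62 dB(A).
Σ 10^(L/10) = 5.659e+07 → L_total = 10·log₁₀(5.659e+07) = 77.53 dB(A).

77.5 dB(A)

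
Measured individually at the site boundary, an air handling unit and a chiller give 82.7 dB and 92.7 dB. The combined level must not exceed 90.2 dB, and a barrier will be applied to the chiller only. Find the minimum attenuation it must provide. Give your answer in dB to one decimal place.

Everything except the chiller sums to 10^(82.7/10) = 1.862e+08 in linear terms, 82.70 dB.
To meet 90.2 dB overall, the treated chiller may contribute at most 10^(90.2/10) − 1.862e+08 = 8.609e+08, i.e. 89.35 dB.
So the chiller must be reduced from 92.7 to 89.35 dB: IL = 3.35 dB.

3.4 dB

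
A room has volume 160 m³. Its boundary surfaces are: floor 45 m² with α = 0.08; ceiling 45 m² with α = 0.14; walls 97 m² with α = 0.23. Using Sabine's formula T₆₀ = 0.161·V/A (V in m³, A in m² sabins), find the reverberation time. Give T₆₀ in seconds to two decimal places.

0.80 s

A = Σ Sᵢαᵢ = 45·0.08 + 45·0.14 + 97·0.23 = 32.21 m².
T₆₀ = 0.161·V/A = 0.161·160/32.21 = 0.800 s.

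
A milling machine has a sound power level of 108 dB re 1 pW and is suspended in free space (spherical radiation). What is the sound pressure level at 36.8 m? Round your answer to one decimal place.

65.7 dB

The power spreads over a sphere of area 4π·r², so L_p = L_w − 10·log₁₀(4π·r²).
4π·r² = 1.702e+04 m², 10·log₁₀ of that is 42.309 dB.
L_p = 108 − 42.309 = 65.69 dB.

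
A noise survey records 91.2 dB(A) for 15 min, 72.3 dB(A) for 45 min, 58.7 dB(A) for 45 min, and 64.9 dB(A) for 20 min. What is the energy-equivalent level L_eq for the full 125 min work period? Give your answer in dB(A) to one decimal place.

The energy average is taken in the linear domain: L_eq = 10·log₁₀[(Σ tᵢ·10^(Lᵢ/10))/T], T = 125 min.
Σ tᵢ·10^(Lᵢ/10) = 15·10^(91.2/10) + 45·10^(72.3/10) + 45·10^(58.7/10) + 20·10^(64.9/10) = 2.063e+10.
L_eq = 10·log₁₀(2.063e+10/125) = 82.18 dB(A).

82.2 dB(A)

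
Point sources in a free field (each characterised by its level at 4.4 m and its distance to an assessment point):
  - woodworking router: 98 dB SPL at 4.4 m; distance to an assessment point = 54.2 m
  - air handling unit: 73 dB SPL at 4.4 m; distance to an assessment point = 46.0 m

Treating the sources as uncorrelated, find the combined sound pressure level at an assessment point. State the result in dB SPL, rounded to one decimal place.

76.2 dB SPL

Apply inverse-square spreading to bring every level to the receiver, then sum 10^(L/10).
woodworking router: 98 − 20·log₁₀(54.2/4.4) = 98 − 21.81 = 76.19 dB SPL.
air handling unit: 73 − 20·log₁₀(46.0/4.4) = 73 − 20.39 = 52.61 dB SPL.
Σ 10^(L/10) = 4.176e+07 → L_total = 10·log₁₀(4.176e+07) = 76.21 dB SPL.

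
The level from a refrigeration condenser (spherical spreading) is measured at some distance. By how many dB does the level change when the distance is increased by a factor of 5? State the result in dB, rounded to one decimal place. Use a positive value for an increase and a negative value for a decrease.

A point source loses 6 dB per doubling of distance; generally ΔL = −20·log₁₀(r₂/r₁).
ΔL = −20·log₁₀(5) = -13.98 dB.

-14.0 dB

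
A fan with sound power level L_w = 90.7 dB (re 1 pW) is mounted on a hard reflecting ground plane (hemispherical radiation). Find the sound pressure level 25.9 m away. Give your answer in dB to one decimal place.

54.5 dB

The power spreads over a hemisphere of area 2π·r², so L_p = L_w − 10·log₁₀(2π·r²).
2π·r² = 4215 m², 10·log₁₀ of that is 36.248 dB.
L_p = 90.7 − 36.248 = 54.45 dB.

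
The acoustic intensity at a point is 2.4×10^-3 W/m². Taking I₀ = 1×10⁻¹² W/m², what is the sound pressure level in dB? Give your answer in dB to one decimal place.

Dividing by I₀ shifts the exponent by 12: I/I₀ = 2.4×10^9.
L = 10·(0.3802 + 9) = 93.80 dB.

93.8 dB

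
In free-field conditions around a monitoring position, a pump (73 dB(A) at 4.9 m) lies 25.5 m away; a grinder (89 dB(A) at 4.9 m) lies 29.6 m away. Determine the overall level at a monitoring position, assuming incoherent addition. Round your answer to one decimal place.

Propagate each source to the receiver with L = L_ref − 20·log₁₀(r/r_ref), then add intensities.
pump: 73 − 20·log₁₀(25.5/4.9) = 73 − 14.33 = 58.67 dB(A).
grinder: 89 − 20·log₁₀(29.6/4.9) = 89 − 15.62 = 73.38 dB(A).
Σ 10^(L/10) = 2.250e+07 → L_total = 10·log₁₀(2.250e+07) = 73.52 dB(A).

73.5 dB(A)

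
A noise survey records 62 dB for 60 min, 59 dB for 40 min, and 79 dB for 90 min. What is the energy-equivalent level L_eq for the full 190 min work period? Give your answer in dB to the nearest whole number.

The energy average is taken in the linear domain: L_eq = 10·log₁₀[(Σ tᵢ·10^(Lᵢ/10))/T], T = 190 min.
Σ tᵢ·10^(Lᵢ/10) = 60·10^(62/10) + 40·10^(59/10) + 90·10^(79/10) = 7.276e+09.
L_eq = 10·log₁₀(7.276e+09/190) = 75.83 dB.

76 dB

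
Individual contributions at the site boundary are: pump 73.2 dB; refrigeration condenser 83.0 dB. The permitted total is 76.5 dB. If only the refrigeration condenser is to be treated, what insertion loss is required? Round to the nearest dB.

9 dB

Everything except the refrigeration condenser sums to 10^(73.2/10) = 2.089e+07 in linear terms, 73.20 dB.
To meet 76.5 dB overall, the treated refrigeration condenser may contribute at most 10^(76.5/10) − 2.089e+07 = 2.378e+07, i.e. 73.76 dB.
Required insertion loss = 83.0 − 73.76 = 9.24 dB.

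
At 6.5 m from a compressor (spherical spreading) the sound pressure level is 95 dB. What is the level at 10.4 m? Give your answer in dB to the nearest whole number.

91 dB

For a point source, L₂ = L₁ − 20·log₁₀(r₂/r₁).
L₂ = 95 − 20·log₁₀(10.4/6.5) = 95 − 4.082 = 90.92 dB.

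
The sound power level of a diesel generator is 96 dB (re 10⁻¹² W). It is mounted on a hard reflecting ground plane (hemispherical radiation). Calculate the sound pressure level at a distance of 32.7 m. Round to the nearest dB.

Free-field hemispherical radiation: L_p = L_w − 10·log₁₀(2π·r²), r = 32.7 m.
2π·r² = 6719 m², 10·log₁₀ of that is 38.273 dB.
L_p = 96 − 38.273 = 57.73 dB.

58 dB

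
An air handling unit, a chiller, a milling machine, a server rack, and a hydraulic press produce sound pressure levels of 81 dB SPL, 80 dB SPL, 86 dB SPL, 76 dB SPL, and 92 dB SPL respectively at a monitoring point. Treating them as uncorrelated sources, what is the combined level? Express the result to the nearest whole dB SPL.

Incoherent sources combine by intensity addition: L_total = 10·log₁₀(Σ 10^(L_i/10)).
Σ 10^(L/10) = 10^(81/10) + 10^(80/10) + 10^(86/10) + 10^(76/10) + 10^(92/10) = 2.249e+09.
L_total = 10·log₁₀(2.249e+09) = 93.52 dB SPL.

94 dB SPL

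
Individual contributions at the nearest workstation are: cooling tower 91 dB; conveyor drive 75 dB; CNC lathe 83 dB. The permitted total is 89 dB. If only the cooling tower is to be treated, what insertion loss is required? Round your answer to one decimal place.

Fixed contribution from the other sources: Σ 10^(L/10) = 10^(75/10) + 10^(83/10) = 2.311e+08 (83.64 dB).
The limit corresponds to 10^(89/10) = 7.943e+08; subtracting the fixed part leaves 5.632e+08 for the cooling tower, i.e. 87.51 dB.
Required insertion loss = 91 − 87.51 = 3.49 dB.

3.5 dB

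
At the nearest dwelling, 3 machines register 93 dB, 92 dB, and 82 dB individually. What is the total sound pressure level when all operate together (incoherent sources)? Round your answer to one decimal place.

95.7 dB

For uncorrelated sources the intensities add, so convert each level to linear form, sum, and take 10·log₁₀ of the total.
Σ 10^(L/10) = 10^(93/10) + 10^(92/10) + 10^(82/10) = 3.739e+09.
L_total = 10·log₁₀(3.739e+09) = 95.73 dB.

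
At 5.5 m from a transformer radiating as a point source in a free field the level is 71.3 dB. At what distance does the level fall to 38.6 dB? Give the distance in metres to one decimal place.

The 32.7 dB drop corresponds to a distance ratio of 10^(32.7/20) for a point source.
r₂ = 5.5·10^((71.3−38.6)/20) = 5.5·10^(32.7/20) = 237.34 m.

237.3 m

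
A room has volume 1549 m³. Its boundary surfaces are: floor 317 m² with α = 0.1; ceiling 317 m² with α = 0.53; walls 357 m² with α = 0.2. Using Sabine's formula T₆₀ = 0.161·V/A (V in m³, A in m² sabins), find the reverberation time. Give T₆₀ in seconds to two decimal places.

0.92 s

A = Σ Sᵢαᵢ = 317·0.1 + 317·0.53 + 357·0.2 = 271.11 m².
T₆₀ = 0.161 × 1549 / 271.11 = 0.920 s.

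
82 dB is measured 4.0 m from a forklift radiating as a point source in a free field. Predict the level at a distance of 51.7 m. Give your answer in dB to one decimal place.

59.8 dB

Point-source attenuation: ΔL = 20·log₁₀(r₂/r₁) = 20·log₁₀(51.7/4.0) = 22.229 dB.
L₂ = 82 − 20·log₁₀(51.7/4.0) = 82 − 22.229 = 59.77 dB.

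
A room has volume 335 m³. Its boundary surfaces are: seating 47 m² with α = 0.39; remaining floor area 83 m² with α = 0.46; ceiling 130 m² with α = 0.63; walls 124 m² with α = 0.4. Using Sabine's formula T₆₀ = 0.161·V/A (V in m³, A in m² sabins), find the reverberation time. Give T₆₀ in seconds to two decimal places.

0.29 s

Summing Sᵢαᵢ: 47·0.39 + 83·0.46 + 130·0.63 + 124·0.4 = 188.01 m².
T₆₀ = 0.161 × 335 / 188.01 = 0.287 s.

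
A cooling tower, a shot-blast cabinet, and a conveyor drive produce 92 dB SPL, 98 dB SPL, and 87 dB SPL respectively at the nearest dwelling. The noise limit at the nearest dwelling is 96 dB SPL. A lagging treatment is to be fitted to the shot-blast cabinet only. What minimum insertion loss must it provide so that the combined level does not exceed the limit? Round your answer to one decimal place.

5.2 dB

The untreated sources together contribute 10^(92/10) + 10^(87/10) = 2.086e+09, i.e. 93.19 dB SPL.
To meet 96 dB SPL overall, the treated shot-blast cabinet may contribute at most 10^(96/10) − 2.086e+09 = 1.895e+09, i.e. 92.78 dB SPL.
Required insertion loss = 98 − 92.78 = 5.22 dB.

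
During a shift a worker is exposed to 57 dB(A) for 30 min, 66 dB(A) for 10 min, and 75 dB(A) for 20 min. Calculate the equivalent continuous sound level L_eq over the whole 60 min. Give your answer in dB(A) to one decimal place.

Weight each interval's intensity by its duration and average over T = 60 min:
Σ tᵢ·10^(Lᵢ/10) = 30·10^(57/10) + 10·10^(66/10) + 20·10^(75/10) = 6.873e+08.
L_eq = 10·log₁₀(6.873e+08/60) = 70.59 dB(A).

70.6 dB(A)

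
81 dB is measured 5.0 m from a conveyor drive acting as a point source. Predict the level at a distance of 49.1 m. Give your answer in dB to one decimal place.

Point-source attenuation: ΔL = 20·log₁₀(r₂/r₁) = 20·log₁₀(49.1/5.0) = 19.842 dB.
L₂ = 81 − 20·log₁₀(49.1/5.0) = 81 − 19.842 = 61.16 dB.

61.2 dB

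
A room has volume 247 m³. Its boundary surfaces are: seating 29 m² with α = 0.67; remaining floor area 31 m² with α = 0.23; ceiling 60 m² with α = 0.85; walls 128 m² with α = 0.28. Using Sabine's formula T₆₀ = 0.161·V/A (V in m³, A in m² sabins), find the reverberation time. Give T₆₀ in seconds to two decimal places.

0.35 s

Summing Sᵢαᵢ: 29·0.67 + 31·0.23 + 60·0.85 + 128·0.28 = 113.40 m².
T₆₀ = 0.161·V/A = 0.161·247/113.40 = 0.351 s.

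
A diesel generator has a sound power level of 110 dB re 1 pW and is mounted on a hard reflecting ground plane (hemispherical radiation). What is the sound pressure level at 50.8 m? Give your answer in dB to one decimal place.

The power spreads over a hemisphere of area 2π·r², so L_p = L_w − 10·log₁₀(2π·r²).
2π·r² = 1.621e+04 m², 10·log₁₀ of that is 42.099 dB.
L_p = 110 − 42.099 = 67.90 dB.

67.9 dB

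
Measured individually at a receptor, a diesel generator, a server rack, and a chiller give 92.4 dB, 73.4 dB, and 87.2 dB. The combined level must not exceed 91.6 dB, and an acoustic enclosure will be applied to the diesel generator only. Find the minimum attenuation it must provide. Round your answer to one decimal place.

Everything except the diesel generator sums to 10^(73.4/10) + 10^(87.2/10) = 5.467e+08 in linear terms, 87.38 dB.
To meet 91.6 dB overall, the treated diesel generator may contribute at most 10^(91.6/10) − 5.467e+08 = 8.988e+08, i.e. 89.54 dB.
Required insertion loss = 92.4 − 89.54 = 2.86 dB.

2.9 dB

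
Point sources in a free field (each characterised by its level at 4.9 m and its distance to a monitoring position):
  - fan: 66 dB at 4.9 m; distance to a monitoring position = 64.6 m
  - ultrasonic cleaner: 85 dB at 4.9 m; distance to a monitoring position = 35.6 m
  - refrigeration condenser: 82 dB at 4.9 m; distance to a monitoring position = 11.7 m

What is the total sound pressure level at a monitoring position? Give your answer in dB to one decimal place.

Propagate each source to the receiver with L = L_ref − 20·log₁₀(r/r_ref), then add intensities.
fan: 66 − 20·log₁₀(64.6/4.9) = 66 − 22.40 = 43.60 dB.
ultrasonic cleaner: 85 − 20·log₁₀(35.6/4.9) = 85 − 17.23 = 67.77 dB.
refrigeration condenser: 82 − 20·log₁₀(11.7/4.9) = 82 − 7.56 = 74.44 dB.
Σ 10^(L/10) = 3.381e+07 → L_total = 10·log₁₀(3.381e+07) = 75.29 dB.

75.3 dB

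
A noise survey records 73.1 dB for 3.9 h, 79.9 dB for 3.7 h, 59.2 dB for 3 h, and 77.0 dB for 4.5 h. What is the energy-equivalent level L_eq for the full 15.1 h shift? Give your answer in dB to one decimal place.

76.5 dB

L_eq = 10·log₁₀[(1/T)·Σ tᵢ·10^(Lᵢ/10)] with T = 15.1 h.
Σ tᵢ·10^(Lᵢ/10) = 3.9·10^(73.1/10) + 3.7·10^(79.9/10) + 3·10^(59.2/10) + 4.5·10^(77.0/10) = 6.692e+08.
L_eq = 10·log₁₀(6.692e+08/15.1) = 76.47 dB.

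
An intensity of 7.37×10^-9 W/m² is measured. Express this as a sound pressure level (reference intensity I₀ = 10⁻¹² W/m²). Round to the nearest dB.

Dividing by I₀ shifts the exponent by 12: I/I₀ = 7.37×10^3.
L = 10·(0.8675 + 3) = 38.67 dB.

39 dB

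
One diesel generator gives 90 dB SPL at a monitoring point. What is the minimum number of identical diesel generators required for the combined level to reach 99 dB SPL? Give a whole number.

Need L₁ + 10·log₁₀ N ≥ 99, i.e. log₁₀ N ≥ 0.90.
N ≥ 10^(9.0/10) = 7.943, so N = 8.

8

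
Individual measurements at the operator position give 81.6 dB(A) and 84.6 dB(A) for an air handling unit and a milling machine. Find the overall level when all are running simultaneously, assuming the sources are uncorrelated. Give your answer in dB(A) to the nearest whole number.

For uncorrelated sources the intensities add, so convert each level to linear form, sum, and take 10·log₁₀ of the total.
Σ 10^(L/10) = 10^(81.6/10) + 10^(84.6/10) = 4.329e+08.
L_total = 10·log₁₀(4.329e+08) = 86.36 dB(A).

86 dB(A)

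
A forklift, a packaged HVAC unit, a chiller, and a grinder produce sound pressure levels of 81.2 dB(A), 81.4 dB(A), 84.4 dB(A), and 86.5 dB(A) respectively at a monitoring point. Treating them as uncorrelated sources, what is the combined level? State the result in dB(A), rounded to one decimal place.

90.0 dB(A)

For uncorrelated sources the intensities add, so convert each level to linear form, sum, and take 10·log₁₀ of the total.
Σ 10^(L/10) = 10^(81.2/10) + 10^(81.4/10) + 10^(84.4/10) + 10^(86.5/10) = 9.920e+08.
L_total = 10·log₁₀(9.920e+08) = 89.96 dB(A).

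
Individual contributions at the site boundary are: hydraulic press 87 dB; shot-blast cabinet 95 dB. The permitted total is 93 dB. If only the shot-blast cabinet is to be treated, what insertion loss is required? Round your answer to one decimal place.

Fixed contribution from the other source: Σ 10^(L/10) = 10^(87/10) = 5.012e+08 (87.00 dB).
To meet 93 dB overall, the treated shot-blast cabinet may contribute at most 10^(93/10) − 5.012e+08 = 1.494e+09, i.e. 91.74 dB.
Required insertion loss = 95 − 91.74 = 3.26 dB.

3.3 dB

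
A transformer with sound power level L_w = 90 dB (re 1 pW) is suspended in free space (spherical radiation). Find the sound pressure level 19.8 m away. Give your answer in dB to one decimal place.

53.1 dB

L_p = L_w − 10·log₁₀(4π·r²) with r = 19.8 m.
4π·r² = 4927 m², 10·log₁₀ of that is 36.925 dB.
L_p = 90 − 36.925 = 53.07 dB.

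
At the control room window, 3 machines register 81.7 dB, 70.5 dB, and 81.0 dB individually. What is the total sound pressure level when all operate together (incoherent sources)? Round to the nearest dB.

Incoherent sources combine by intensity addition: L_total = 10·log₁₀(Σ 10^(L_i/10)).
Σ 10^(L/10) = 10^(81.7/10) + 10^(70.5/10) + 10^(81.0/10) = 2.850e+08.
L_total = 10·log₁₀(2.850e+08) = 84.55 dB.

85 dB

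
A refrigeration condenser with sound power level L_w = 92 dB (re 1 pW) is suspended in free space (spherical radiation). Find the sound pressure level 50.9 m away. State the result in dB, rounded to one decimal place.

46.9 dB

Free-field spherical radiation: L_p = L_w − 10·log₁₀(4π·r²), r = 50.9 m.
4π·r² = 3.256e+04 m², 10·log₁₀ of that is 45.126 dB.
L_p = 92 − 45.126 = 46.87 dB.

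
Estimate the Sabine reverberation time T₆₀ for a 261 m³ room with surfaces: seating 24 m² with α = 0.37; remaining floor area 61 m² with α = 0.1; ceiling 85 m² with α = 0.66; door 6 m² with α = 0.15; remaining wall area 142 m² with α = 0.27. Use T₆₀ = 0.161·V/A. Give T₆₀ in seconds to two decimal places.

0.38 s

A = Σ Sᵢαᵢ = 24·0.37 + 61·0.1 + 85·0.66 + 6·0.15 + 142·0.27 = 110.32 m².
T₆₀ = 0.161 × 261 / 110.32 = 0.381 s.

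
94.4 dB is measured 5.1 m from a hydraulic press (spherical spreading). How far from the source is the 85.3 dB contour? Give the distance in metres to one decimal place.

Point-source spreading drops the level by 20·log₁₀(r₂/r₁); inverting, r₂/r₁ = 10^(ΔL/20).
r₂ = 5.1·10^((94.4−85.3)/20) = 5.1·10^(9.1/20) = 14.54 m.

14.5 m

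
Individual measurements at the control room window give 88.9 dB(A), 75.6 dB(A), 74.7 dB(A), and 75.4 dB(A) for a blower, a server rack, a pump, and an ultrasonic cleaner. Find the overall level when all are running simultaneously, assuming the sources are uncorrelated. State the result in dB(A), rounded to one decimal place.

For uncorrelated sources the intensities add, so convert each level to linear form, sum, and take 10·log₁₀ of the total.
Σ 10^(L/10) = 10^(88.9/10) + 10^(75.6/10) + 10^(74.7/10) + 10^(75.4/10) = 8.767e+08.
L_total = 10·log₁₀(8.767e+08) = 89.43 dB(A).

89.4 dB(A)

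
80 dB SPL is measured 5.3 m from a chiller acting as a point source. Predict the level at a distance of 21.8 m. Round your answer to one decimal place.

Spherical spreading from a point source gives a 20·log₁₀(r₂/r₁) drop.
L₂ = 80 − 20·log₁₀(21.8/5.3) = 80 − 12.284 = 67.72 dB SPL.

67.7 dB SPL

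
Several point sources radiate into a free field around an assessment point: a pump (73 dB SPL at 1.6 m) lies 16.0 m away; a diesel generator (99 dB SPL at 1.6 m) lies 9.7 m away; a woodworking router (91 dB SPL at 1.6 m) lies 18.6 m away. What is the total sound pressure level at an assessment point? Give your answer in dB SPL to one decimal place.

83.5 dB SPL

Apply inverse-square spreading to bring every level to the receiver, then sum 10^(L/10).
pump: 73 − 20·log₁₀(16.0/1.6) = 73 − 20.00 = 53.00 dB SPL.
diesel generator: 99 − 20·log₁₀(9.7/1.6) = 99 − 15.65 = 83.35 dB SPL.
woodworking router: 91 − 20·log₁₀(18.6/1.6) = 91 − 21.31 = 69.69 dB SPL.
Σ 10^(L/10) = 2.256e+08 → L_total = 10·log₁₀(2.256e+08) = 83.53 dB SPL.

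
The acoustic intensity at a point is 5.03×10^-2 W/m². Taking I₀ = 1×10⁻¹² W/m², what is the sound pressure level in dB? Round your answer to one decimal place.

107.0 dB

L = 10·log₁₀(I/I₀) = 10·log₁₀(5.03×10^-2/10⁻¹²) = 10·log₁₀(5.03×10^10).
L = 10·(0.7016 + 10) = 107.02 dB.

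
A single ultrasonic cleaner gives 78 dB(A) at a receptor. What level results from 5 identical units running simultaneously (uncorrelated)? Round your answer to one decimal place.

With 5 equal, uncorrelated contributions the intensity is 5× that of one unit, giving a rise of 10·log₁₀ 5.
L_total = 78 + 10·log₁₀(5) = 78 + 6.990 = 84.99 dB(A).

85.0 dB(A)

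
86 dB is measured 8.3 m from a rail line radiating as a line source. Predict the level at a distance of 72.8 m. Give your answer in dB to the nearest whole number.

For a line source, L₂ = L₁ − 10·log₁₀(r₂/r₁).
L₂ = 86 − 10·log₁₀(72.8/8.3) = 86 − 9.431 = 76.57 dB.

77 dB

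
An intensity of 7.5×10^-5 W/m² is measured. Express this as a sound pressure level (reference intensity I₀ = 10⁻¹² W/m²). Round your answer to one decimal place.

I/I₀ = 7.5×10^-5/10⁻¹² = 7.5×10^7, and L = 10·log₁₀(I/I₀).
L = 10·(0.8751 + 7) = 78.75 dB.

78.8 dB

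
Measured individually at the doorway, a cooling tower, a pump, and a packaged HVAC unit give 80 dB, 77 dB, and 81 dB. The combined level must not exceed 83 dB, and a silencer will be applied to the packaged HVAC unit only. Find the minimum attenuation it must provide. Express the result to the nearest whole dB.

4 dB

The untreated sources together contribute 10^(80/10) + 10^(77/10) = 1.501e+08, i.e. 81.76 dB.
To meet 83 dB overall, the treated packaged HVAC unit may contribute at most 10^(83/10) − 1.501e+08 = 4.941e+07, i.e. 76.94 dB.
Required insertion loss = 81 − 76.94 = 4.06 dB.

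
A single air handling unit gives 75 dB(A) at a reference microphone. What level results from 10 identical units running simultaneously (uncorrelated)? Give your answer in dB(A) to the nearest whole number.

N identical incoherent sources raise the level by 10·log₁₀ N.
L_total = 75 + 10·log₁₀(10) = 75 + 10.000 = 85.00 dB(A).

85 dB(A)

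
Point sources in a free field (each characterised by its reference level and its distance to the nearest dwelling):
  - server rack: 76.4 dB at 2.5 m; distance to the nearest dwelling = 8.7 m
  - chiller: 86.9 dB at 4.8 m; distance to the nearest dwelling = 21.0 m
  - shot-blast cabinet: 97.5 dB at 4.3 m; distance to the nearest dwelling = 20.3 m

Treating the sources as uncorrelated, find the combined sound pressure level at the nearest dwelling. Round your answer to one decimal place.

84.5 dB

First find each source's level at the receiver (point-source: −20·log₁₀(r/r_ref)), then combine on an intensity basis.
server rack: 76.4 − 20·log₁₀(8.7/2.5) = 76.4 − 10.83 = 65.57 dB.
chiller: 86.9 − 20·log₁₀(21.0/4.8) = 86.9 − 12.82 = 74.08 dB.
shot-blast cabinet: 97.5 − 20·log₁₀(20.3/4.3) = 97.5 − 13.48 = 84.02 dB.
Σ 10^(L/10) = 2.815e+08 → L_total = 10·log₁₀(2.815e+08) = 84.49 dB.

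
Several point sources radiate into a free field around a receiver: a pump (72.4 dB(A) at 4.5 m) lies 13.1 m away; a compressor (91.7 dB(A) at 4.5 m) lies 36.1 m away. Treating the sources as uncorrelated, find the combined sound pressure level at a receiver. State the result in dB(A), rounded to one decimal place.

74.0 dB(A)

First find each source's level at the receiver (point-source: −20·log₁₀(r/r_ref)), then combine on an intensity basis.
pump: 72.4 − 20·log₁₀(13.1/4.5) = 72.4 − 9.28 = 63.12 dB(A).
compressor: 91.7 − 20·log₁₀(36.1/4.5) = 91.7 − 18.09 = 73.61 dB(A).
Σ 10^(L/10) = 2.503e+07 → L_total = 10·log₁₀(2.503e+07) = 73.99 dB(A).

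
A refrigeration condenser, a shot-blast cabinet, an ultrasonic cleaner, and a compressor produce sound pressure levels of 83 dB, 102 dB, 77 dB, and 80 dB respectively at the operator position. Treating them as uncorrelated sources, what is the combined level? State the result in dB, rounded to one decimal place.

Incoherent sources combine by intensity addition: L_total = 10·log₁₀(Σ 10^(L_i/10)).
Σ 10^(L/10) = 10^(83/10) + 10^(102/10) + 10^(77/10) + 10^(80/10) = 1.620e+10.
L_total = 10·log₁₀(1.620e+10) = 102.09 dB.

102.1 dB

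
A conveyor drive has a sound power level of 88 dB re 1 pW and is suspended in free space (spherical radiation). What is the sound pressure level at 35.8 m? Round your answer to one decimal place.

Free-field spherical radiation: L_p = L_w − 10·log₁₀(4π·r²), r = 35.8 m.
4π·r² = 1.611e+04 m², 10·log₁₀ of that is 42.070 dB.
L_p = 88 − 42.070 = 45.93 dB.

45.9 dB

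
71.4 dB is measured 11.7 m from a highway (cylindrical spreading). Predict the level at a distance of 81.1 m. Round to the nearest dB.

For a line source, L₂ = L₁ − 10·log₁₀(r₂/r₁).
L₂ = 71.4 − 10·log₁₀(81.1/11.7) = 71.4 − 8.408 = 62.99 dB.

63 dB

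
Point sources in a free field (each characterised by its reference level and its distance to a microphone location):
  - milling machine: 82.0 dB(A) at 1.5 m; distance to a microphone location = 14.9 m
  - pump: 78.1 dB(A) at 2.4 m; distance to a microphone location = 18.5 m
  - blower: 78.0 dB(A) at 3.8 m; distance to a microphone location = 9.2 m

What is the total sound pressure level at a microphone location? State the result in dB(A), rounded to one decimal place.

Apply inverse-square spreading to bring every level to the receiver, then sum 10^(L/10).
milling machine: 82.0 − 20·log₁₀(14.9/1.5) = 82.0 − 19.94 = 62.06 dB(A).
pump: 78.1 − 20·log₁₀(18.5/2.4) = 78.1 − 17.74 = 60.36 dB(A).
blower: 78.0 − 20·log₁₀(9.2/3.8) = 78.0 − 7.68 = 70.32 dB(A).
Σ 10^(L/10) = 1.346e+07 → L_total = 10·log₁₀(1.346e+07) = 71.29 dB(A).

71.3 dB(A)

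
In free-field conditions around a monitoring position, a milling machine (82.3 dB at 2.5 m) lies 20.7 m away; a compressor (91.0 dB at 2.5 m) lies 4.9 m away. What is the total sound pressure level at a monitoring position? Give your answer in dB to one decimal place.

Propagate each source to the receiver with L = L_ref − 20·log₁₀(r/r_ref), then add intensities.
milling machine: 82.3 − 20·log₁₀(20.7/2.5) = 82.3 − 18.36 = 63.94 dB.
compressor: 91.0 − 20·log₁₀(4.9/2.5) = 91.0 − 5.85 = 85.15 dB.
Σ 10^(L/10) = 3.302e+08 → L_total = 10·log₁₀(3.302e+08) = 85.19 dB.

85.2 dB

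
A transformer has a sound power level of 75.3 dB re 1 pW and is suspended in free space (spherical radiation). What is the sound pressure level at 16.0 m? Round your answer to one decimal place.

40.2 dB

The power spreads over a sphere of area 4π·r², so L_p = L_w − 10·log₁₀(4π·r²).
4π·r² = 3217 m², 10·log₁₀ of that is 35.074 dB.
L_p = 75.3 − 35.074 = 40.23 dB.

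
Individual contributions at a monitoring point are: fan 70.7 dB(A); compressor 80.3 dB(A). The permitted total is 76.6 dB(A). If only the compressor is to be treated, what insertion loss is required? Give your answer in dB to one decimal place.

Fixed contribution from the other source: Σ 10^(L/10) = 10^(70.7/10) = 1.175e+07 (70.70 dB(A)).
The limit corresponds to 10^(76.6/10) = 4.571e+07; subtracting the fixed part leaves 3.396e+07 for the compressor, i.e. 75.31 dB(A).
So the compressor must be reduced from 80.3 to 75.31 dB(A): IL = 4.99 dB.

5.0 dB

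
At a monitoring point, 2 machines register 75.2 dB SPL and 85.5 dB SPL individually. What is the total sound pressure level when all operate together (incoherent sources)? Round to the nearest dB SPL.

86 dB SPL

For uncorrelated sources the intensities add, so convert each level to linear form, sum, and take 10·log₁₀ of the total.
Σ 10^(L/10) = 10^(75.2/10) + 10^(85.5/10) = 3.879e+08.
L_total = 10·log₁₀(3.879e+08) = 85.89 dB SPL.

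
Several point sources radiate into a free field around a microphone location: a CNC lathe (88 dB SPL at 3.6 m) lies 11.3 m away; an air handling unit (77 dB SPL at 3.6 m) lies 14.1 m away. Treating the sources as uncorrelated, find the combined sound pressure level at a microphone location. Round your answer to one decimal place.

First find each source's level at the receiver (point-source: −20·log₁₀(r/r_ref)), then combine on an intensity basis.
CNC lathe: 88 − 20·log₁₀(11.3/3.6) = 88 − 9.94 = 78.06 dB SPL.
air handling unit: 77 − 20·log₁₀(14.1/3.6) = 77 − 11.86 = 65.14 dB SPL.
Σ 10^(L/10) = 6.731e+07 → L_total = 10·log₁₀(6.731e+07) = 78.28 dB SPL.

78.3 dB SPL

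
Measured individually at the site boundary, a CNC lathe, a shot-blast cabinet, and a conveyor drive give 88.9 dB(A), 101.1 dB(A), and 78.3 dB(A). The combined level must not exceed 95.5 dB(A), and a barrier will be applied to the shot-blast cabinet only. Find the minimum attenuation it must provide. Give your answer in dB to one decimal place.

6.8 dB

The untreated sources together contribute 10^(88.9/10) + 10^(78.3/10) = 8.439e+08, i.e. 89.26 dB(A).
To meet 95.5 dB(A) overall, the treated shot-blast cabinet may contribute at most 10^(95.5/10) − 8.439e+08 = 2.704e+09, i.e. 94.32 dB(A).
Required insertion loss = 101.1 − 94.32 = 6.78 dB.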